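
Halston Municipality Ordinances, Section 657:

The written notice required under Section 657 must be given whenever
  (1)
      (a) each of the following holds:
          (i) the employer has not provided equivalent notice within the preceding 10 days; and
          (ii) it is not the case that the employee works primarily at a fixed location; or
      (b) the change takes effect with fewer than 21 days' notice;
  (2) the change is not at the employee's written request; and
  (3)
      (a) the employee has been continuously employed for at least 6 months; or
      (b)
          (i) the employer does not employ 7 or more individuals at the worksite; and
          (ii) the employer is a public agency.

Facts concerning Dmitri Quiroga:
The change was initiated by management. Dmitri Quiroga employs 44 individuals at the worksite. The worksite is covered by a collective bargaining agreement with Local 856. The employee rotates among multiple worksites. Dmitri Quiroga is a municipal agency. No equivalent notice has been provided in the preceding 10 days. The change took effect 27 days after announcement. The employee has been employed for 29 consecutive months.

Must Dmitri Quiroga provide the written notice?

Yes — required.

(i) no recent notice — met.
(ii) not (fixed location) — satisfied.
So (a) is satisfied (T AND T).
(b) < 21 days' notice — not met.
(1): T OR F → true.
(2) not employee-requested — satisfied.
(a) tenure ≥ 6 mo. — holds.
(i) not (≥ 7 at site) — not met.
(ii) public agency — holds.
(b): F AND T → false.
(3): T OR F → true.
So Overall is satisfied (T AND T AND T).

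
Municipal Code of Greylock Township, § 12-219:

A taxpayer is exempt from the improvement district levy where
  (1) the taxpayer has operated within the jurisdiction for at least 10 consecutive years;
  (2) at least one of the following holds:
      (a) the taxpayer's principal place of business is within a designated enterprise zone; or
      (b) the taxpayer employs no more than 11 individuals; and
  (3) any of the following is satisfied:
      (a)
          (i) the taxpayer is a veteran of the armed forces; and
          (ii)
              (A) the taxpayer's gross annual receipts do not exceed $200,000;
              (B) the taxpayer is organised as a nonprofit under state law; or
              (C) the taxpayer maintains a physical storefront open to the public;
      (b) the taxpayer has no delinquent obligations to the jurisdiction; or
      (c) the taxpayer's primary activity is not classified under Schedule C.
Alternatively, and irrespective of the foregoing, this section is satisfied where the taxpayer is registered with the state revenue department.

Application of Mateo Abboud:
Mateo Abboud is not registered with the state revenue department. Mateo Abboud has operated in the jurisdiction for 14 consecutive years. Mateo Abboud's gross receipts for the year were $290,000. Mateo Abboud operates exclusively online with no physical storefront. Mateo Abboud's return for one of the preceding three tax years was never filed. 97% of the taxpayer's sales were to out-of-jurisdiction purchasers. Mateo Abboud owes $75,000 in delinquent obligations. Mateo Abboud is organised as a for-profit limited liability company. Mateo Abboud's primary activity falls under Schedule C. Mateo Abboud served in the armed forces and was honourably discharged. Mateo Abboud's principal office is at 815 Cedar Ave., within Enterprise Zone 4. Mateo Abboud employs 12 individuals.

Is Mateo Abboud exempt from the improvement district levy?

No — not exempt.

(1) ≥ 10 yrs in jurisdiction — holds.
(a) in enterprise zone — holds.
(b) ≤ 11 employees — not met.
(2) = T OR F = true.
(i) veteran — holds.
(A) receipts ≤ $200,000 — fails.
(B) nonprofit — not satisfied.
(C) has storefront — not satisfied.
So (ii) is not satisfied (F OR F OR F).
So (a) is not satisfied (T AND F).
(b) no delinquency — not met.
(c) not (Schedule C activity) — not satisfied.
So (3) is not satisfied (F OR F OR F).
So Overall is not satisfied (T AND T AND F).
Exception (state-registered) — not satisfied.
Result: main false OR exception false → false.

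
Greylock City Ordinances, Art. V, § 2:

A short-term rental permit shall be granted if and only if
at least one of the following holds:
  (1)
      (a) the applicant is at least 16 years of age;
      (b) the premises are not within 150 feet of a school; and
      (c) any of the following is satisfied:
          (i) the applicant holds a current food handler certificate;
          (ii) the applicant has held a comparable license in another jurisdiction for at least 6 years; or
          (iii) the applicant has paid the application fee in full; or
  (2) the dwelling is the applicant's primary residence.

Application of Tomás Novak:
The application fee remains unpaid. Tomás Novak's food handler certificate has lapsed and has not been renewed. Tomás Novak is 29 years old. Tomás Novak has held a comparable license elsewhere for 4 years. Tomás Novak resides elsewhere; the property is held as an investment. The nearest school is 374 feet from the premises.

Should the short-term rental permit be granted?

No — denied.

(a) age ≥ 16 — holds.
(b) ≥150 ft from school — holds.
(i) food handler cert. — not met.
(ii) prior license ≥ 6 yr — fails.
(iii) fee paid — not met.
(c): F OR F OR F → false.
(1) = T AND T AND F = false.
(2) primary residence — not satisfied.
Overall: F OR F → false.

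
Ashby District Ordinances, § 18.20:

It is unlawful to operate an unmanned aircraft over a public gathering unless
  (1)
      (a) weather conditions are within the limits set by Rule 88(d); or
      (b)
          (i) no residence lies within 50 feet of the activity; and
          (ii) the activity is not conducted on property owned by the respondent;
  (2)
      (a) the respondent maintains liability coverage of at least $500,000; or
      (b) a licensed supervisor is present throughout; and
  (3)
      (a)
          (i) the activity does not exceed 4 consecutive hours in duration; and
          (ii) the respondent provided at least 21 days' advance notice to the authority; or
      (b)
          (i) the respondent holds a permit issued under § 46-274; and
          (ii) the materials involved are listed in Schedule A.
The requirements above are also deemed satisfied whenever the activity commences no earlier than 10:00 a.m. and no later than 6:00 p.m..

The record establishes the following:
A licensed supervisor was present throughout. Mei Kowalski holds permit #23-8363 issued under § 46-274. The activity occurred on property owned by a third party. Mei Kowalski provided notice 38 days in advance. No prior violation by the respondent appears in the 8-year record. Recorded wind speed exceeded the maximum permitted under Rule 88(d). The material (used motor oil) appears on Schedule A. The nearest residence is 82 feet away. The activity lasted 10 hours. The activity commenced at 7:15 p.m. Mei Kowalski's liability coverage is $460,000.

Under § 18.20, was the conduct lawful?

(a) weather ok — not satisfied.
(i) no residence in 50 ft — holds.
(ii) not (own property) — satisfied.
(b) = T AND T = true.
So (1) is satisfied (F OR T).
(a) coverage ≥ $500,000 — not satisfied.
(b) supervisor present — holds.
(2): F OR T → true.
(i) ≤ 4 hrs duration — not met.
(ii) ≥21 days' notice — holds.
(a) = F AND T = false.
(i) holds permit — met.
(ii) Schedule A material — holds.
(b): T AND T → true.
So (3) is satisfied (F OR T).
Overall: T AND T AND T → true.
Exception (start within hours) — not satisfied.
Result: main true OR exception false → true.

Yes — lawful.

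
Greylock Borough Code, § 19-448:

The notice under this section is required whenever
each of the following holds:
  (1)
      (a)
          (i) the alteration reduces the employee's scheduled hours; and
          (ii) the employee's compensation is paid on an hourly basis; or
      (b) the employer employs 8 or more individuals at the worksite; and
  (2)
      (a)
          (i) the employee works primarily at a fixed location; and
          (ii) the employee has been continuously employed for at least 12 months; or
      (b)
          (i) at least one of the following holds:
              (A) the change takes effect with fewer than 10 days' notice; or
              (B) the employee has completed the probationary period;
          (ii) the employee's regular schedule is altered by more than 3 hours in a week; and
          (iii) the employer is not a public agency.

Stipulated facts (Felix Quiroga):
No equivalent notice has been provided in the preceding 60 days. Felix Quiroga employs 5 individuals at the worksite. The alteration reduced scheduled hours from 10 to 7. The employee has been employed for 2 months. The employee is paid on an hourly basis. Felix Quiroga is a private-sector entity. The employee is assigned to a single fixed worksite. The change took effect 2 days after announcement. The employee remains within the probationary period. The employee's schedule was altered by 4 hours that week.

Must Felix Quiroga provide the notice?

Yes — required.

(i) hours reduced — holds.
(ii) hourly-paid — met.
(a) = T AND T = true.
(b) ≥ 8 at site — not satisfied.
So (1) is satisfied (T OR F).
(i) fixed location — met.
(ii) tenure ≥ 12 mo. — not satisfied.
So (a) is not satisfied (T AND F).
(A) < 10 days' notice — met.
(B) past probation — not satisfied.
So (i) is satisfied (T OR F).
(ii) schedule shift > 3h — holds.
(iii) not (public agency) — met.
So (b) is satisfied (T AND T AND T).
(2): F OR T → true.
Overall = T AND T = true.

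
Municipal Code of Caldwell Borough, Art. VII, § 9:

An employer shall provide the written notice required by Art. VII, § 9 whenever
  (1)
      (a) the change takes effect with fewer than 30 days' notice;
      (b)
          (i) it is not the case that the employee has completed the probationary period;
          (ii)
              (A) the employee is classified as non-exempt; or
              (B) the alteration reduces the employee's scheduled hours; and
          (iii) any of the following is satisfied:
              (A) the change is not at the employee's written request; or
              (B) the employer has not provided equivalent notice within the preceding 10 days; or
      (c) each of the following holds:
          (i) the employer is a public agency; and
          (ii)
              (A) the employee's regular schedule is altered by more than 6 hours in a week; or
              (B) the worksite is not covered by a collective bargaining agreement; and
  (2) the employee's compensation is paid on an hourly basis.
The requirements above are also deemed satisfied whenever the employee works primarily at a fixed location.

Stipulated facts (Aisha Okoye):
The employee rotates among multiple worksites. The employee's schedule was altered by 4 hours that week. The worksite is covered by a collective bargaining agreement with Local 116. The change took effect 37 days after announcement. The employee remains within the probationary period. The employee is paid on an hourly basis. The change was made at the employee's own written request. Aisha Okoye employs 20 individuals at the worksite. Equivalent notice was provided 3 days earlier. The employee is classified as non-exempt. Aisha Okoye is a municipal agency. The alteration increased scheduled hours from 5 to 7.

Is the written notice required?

No — not required.

(a) < 30 days' notice — fails.
(i) not (past probation) — holds.
(A) non-exempt — satisfied.
(B) hours reduced — fails.
(ii) = T OR F = true.
(A) not employee-requested — not satisfied.
(B) no recent notice — not satisfied.
So (iii) is not satisfied (F OR F).
(b): T AND T AND F → false.
(i) public agency — met.
(A) schedule shift > 6h — fails.
(B) no CBA — fails.
(ii) = F OR F = false.
(c) = T AND F = false.
(1): F OR F OR F → false.
(2) hourly-paid — holds.
Overall = F AND T = false.
Exception (fixed location) — not satisfied.
Result: main false OR exception false → false.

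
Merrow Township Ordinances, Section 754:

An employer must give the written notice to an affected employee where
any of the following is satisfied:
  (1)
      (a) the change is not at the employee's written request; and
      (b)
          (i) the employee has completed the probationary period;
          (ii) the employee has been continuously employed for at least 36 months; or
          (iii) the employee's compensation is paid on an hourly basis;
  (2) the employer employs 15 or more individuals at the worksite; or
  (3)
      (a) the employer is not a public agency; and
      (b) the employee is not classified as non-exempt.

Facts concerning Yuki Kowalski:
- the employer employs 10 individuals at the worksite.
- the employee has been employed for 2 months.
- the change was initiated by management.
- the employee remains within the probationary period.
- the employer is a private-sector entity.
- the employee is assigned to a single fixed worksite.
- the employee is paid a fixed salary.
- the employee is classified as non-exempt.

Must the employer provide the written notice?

(a) not employee-requested — satisfied.
(i) past probation — not met.
(ii) tenure ≥ 36 mo. — not met.
(iii) hourly-paid — fails.
(b): F OR F OR F → false.
So (1) is not satisfied (T AND F).
(2) ≥ 15 at site — fails.
(a) not (public agency) — met.
(b) not (non-exempt) — not met.
(3) = T AND F = false.
Overall = F OR F OR F = false.

No — not required.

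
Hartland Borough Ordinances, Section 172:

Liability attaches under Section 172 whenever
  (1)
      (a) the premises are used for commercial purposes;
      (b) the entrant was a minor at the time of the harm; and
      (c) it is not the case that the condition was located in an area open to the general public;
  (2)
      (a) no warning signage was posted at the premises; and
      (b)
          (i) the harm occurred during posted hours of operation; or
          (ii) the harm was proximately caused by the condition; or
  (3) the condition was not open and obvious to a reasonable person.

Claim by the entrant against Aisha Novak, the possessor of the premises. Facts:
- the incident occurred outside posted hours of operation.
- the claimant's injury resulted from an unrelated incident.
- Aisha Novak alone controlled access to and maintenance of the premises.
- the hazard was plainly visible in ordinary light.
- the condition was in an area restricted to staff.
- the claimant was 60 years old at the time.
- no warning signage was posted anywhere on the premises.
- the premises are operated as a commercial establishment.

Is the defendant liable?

(a) commercial use — met.
(b) entrant a minor — fails.
(c) not (public area) — satisfied.
(1) = T AND F AND T = false.
(a) no signage posted — met.
(i) during posted hours — not met.
(ii) proximate cause — not satisfied.
(b): F OR F → false.
So (2) is not satisfied (T AND F).
(3) not open/obvious — fails.
So Overall is not satisfied (F OR F OR F).

No — not liable.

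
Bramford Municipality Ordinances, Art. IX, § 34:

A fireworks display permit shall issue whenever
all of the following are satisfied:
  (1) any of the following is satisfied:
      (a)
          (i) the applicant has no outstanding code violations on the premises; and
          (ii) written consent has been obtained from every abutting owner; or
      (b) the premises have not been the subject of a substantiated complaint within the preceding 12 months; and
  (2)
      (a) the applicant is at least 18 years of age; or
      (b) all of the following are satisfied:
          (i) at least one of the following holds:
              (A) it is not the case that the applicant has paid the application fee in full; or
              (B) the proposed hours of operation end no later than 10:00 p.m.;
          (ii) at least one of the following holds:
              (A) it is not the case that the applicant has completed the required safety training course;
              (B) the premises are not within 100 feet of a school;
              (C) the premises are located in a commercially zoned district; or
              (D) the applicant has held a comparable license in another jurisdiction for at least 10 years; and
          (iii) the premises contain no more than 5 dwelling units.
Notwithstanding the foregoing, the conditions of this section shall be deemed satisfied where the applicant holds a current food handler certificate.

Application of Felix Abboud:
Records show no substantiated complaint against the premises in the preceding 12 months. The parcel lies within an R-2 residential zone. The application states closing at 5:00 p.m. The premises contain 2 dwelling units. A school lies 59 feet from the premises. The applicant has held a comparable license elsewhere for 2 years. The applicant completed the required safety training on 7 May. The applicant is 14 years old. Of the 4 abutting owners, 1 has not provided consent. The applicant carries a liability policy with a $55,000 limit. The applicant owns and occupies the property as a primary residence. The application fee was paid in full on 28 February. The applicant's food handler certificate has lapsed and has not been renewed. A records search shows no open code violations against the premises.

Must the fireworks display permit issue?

No — denied.

(i) no code violations — holds.
(ii) all abutters consent — not met.
(a): T AND F → false.
(b) no complaint in 12 mo. — holds.
(1) = F OR T = true.
(a) age ≥ 18 — fails.
(A) not (fee paid) — not met.
(B) closes by 10 p.m. — holds.
So (i) is satisfied (F OR T).
(A) not (safety training) — not satisfied.
(B) ≥100 ft from school — not satisfied.
(C) commercially zoned — not met.
(D) prior license ≥ 10 yr — not satisfied.
So (ii) is not satisfied (F OR F OR F OR F).
(iii) ≤ 5 units — met.
(b): T AND F AND T → false.
(2) = F OR F = false.
Overall: T AND F → false.
Exception (food handler cert.) — not satisfied.
Result: main false OR exception false → false.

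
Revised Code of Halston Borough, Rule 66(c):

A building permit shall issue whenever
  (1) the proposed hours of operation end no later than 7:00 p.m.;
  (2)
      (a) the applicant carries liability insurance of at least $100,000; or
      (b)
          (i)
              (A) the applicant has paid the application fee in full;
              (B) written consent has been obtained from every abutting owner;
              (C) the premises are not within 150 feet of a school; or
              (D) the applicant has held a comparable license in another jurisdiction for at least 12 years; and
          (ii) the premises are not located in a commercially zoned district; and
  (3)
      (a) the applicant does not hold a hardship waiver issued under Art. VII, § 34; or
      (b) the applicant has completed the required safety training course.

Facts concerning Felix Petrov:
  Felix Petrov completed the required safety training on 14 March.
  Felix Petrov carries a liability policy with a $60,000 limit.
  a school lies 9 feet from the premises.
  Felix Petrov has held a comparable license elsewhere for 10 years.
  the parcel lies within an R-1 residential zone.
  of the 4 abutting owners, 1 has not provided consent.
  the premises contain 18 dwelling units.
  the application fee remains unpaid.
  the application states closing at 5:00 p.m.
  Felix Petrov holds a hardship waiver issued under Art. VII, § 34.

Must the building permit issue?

(1) closes by 7 p.m. — holds.
(a) insurance ≥ $100,000 — not satisfied.
(A) fee paid — fails.
(B) all abutters consent — not met.
(C) ≥150 ft from school — fails.
(D) prior license ≥ 12 yr — fails.
(i) = F OR F OR F OR F = false.
(ii) not (commercially zoned) — holds.
(b): F AND T → false.
(2): F OR F → false.
(a) not (hardship waiver) — not satisfied.
(b) safety training — met.
(3) = F OR T = true.
Overall: T AND F AND T → false.

No — denied.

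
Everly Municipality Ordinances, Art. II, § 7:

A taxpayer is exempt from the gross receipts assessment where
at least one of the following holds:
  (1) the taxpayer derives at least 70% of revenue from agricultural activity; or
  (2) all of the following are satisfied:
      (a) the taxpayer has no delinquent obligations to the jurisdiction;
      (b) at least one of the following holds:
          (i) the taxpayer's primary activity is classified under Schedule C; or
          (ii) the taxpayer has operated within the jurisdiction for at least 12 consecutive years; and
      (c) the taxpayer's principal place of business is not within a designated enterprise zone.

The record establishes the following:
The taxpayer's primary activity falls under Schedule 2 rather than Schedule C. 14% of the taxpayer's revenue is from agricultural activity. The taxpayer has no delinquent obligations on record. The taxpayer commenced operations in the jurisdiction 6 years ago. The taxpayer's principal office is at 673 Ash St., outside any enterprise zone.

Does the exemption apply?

No — not exempt.

(1) ≥70% agricultural — not met.
(a) no delinquency — met.
(i) Schedule C activity — fails.
(ii) ≥ 12 yrs in jurisdiction — not met.
(b) = F OR F = false.
(c) not (in enterprise zone) — holds.
(2): T AND F AND T → false.
Overall = F OR F = false.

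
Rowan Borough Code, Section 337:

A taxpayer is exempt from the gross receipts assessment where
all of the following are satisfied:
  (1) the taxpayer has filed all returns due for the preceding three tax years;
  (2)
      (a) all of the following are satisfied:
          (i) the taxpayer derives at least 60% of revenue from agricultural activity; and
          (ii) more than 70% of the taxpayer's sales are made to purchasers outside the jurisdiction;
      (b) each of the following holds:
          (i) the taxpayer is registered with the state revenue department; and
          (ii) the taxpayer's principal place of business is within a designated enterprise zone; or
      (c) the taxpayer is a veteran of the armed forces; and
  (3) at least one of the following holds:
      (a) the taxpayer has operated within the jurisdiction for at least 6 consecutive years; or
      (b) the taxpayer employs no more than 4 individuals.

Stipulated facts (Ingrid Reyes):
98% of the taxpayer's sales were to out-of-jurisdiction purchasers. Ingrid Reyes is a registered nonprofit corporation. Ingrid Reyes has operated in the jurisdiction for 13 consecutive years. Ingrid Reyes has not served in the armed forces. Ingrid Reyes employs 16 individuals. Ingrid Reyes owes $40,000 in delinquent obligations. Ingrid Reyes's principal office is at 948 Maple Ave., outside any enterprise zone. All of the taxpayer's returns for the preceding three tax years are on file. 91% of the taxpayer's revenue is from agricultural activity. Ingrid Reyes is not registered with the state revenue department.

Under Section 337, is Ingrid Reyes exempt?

(1) returns current — holds.
(i) ≥60% agricultural — met.
(ii) >70% out-of-jur. sales — satisfied.
So (a) is satisfied (T AND T).
(i) state-registered — not satisfied.
(ii) in enterprise zone — not satisfied.
So (b) is not satisfied (F AND F).
(c) veteran — not satisfied.
(2): T OR F OR F → true.
(a) ≥ 6 yrs in jurisdiction — satisfied.
(b) ≤ 4 employees — fails.
(3): T OR F → true.
So Overall is satisfied (T AND T AND T).

Yes — exempt.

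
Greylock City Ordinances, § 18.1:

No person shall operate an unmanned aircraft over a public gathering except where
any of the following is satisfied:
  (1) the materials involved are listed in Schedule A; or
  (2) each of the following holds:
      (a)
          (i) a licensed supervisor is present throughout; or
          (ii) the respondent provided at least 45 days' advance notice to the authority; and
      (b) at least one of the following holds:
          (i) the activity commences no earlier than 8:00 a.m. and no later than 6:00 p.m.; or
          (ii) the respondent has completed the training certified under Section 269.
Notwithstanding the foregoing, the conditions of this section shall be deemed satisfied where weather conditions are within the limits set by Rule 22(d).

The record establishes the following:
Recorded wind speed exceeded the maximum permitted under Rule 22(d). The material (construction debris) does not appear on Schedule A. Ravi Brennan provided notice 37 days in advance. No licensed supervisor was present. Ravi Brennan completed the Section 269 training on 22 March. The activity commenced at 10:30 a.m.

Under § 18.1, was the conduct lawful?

(1) Schedule A material — fails.
(i) supervisor present — not satisfied.
(ii) ≥45 days' notice — not satisfied.
(a) = F OR F = false.
(i) start within hours — met.
(ii) training certified — satisfied.
(b): T OR T → true.
(2) = F AND T = false.
Overall = F OR F = false.
Exception (weather ok) — not satisfied.
Result: main false OR exception false → false.

No — unlawful.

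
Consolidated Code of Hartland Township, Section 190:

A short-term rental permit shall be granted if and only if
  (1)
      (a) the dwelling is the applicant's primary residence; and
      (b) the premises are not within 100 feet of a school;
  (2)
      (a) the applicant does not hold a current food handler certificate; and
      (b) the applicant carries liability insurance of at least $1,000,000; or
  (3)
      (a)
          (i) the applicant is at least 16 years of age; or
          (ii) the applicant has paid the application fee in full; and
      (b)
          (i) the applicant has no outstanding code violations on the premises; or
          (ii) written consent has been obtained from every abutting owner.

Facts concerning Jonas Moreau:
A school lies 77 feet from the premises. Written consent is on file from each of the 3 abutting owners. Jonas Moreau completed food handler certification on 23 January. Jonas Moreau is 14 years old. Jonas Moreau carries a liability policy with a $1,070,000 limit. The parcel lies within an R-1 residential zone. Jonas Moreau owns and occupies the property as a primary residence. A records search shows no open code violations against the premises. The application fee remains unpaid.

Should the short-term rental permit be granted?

No — denied.

(a) primary residence — satisfied.
(b) ≥100 ft from school — fails.
(1): T AND F → false.
(a) not (food handler cert.) — not met.
(b) insurance ≥ $1,000,000 — satisfied.
(2) = F AND T = false.
(i) age ≥ 16 — fails.
(ii) fee paid — fails.
(a) = F OR F = false.
(i) no code violations — holds.
(ii) all abutters consent — satisfied.
(b) = T OR T = true.
(3): F AND T → false.
So Overall is not satisfied (F OR F OR F).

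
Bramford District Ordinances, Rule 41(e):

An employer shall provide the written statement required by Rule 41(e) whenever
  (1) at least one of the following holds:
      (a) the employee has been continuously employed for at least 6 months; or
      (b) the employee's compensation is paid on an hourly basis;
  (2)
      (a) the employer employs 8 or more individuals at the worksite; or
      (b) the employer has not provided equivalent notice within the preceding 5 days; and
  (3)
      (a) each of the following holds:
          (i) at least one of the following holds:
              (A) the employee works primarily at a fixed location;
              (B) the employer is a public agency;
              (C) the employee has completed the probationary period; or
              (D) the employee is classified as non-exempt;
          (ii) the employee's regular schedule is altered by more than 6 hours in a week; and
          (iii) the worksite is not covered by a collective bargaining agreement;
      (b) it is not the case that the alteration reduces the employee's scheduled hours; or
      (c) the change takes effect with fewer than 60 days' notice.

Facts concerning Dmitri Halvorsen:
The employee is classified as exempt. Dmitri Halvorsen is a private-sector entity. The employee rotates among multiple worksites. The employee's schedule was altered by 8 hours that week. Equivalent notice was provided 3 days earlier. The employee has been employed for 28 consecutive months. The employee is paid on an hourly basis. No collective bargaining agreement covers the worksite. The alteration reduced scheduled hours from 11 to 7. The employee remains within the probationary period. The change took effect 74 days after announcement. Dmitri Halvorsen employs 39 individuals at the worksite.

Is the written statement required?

No — not required.

(a) tenure ≥ 6 mo. — holds.
(b) hourly-paid — holds.
So (1) is satisfied (T OR T).
(a) ≥ 8 at site — holds.
(b) no recent notice — not met.
(2) = T OR F = true.
(A) fixed location — not met.
(B) public agency — not met.
(C) past probation — fails.
(D) non-exempt — fails.
So (i) is not satisfied (F OR F OR F OR F).
(ii) schedule shift > 6h — met.
(iii) no CBA — satisfied.
So (a) is not satisfied (F AND T AND T).
(b) not (hours reduced) — not satisfied.
(c) < 60 days' notice — not satisfied.
(3): F OR F OR F → false.
Overall: T AND T AND F → false.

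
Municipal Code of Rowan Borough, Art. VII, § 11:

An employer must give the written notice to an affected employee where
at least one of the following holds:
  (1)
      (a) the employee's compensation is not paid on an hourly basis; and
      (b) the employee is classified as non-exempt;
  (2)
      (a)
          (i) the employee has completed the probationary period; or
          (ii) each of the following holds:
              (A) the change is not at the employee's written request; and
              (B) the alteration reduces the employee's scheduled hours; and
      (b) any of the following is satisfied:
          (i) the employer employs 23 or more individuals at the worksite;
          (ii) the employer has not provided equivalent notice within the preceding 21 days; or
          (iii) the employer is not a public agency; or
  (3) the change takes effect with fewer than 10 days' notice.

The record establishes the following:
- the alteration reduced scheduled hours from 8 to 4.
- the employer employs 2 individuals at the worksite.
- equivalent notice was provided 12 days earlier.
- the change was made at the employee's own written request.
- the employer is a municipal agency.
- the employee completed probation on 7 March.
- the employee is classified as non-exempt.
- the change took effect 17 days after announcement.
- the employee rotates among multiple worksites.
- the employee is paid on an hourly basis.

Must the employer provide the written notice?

No — not required.

(a) not (hourly-paid) — not met.
(b) non-exempt — satisfied.
So (1) is not satisfied (F AND T).
(i) past probation — met.
(A) not employee-requested — not satisfied.
(B) hours reduced — satisfied.
So (ii) is not satisfied (F AND T).
(a): T OR F → true.
(i) ≥ 23 at site — not satisfied.
(ii) no recent notice — fails.
(iii) not (public agency) — not met.
So (b) is not satisfied (F OR F OR F).
(2) = T AND F = false.
(3) < 10 days' notice — not satisfied.
Overall: F OR F OR F → false.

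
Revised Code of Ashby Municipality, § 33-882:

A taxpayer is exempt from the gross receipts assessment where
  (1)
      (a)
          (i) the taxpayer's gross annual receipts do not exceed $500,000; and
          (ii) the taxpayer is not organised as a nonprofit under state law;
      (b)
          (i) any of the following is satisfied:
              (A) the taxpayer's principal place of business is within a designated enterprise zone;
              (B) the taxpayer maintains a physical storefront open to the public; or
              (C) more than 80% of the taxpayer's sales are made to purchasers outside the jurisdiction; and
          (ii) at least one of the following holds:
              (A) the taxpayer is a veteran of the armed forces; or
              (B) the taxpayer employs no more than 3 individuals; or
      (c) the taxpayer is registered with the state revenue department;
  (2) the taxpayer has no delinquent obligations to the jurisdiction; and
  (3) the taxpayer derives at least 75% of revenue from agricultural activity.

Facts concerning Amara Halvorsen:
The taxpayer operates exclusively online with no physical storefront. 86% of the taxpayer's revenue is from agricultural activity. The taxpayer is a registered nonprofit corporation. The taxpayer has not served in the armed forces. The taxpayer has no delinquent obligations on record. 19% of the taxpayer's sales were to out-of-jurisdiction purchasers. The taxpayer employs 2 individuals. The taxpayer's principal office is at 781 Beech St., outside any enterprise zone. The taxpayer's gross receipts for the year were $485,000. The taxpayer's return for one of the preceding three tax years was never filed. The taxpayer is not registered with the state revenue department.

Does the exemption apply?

(i) receipts ≤ $500,000 — met.
(ii) not (nonprofit) — not met.
(a): T AND F → false.
(A) in enterprise zone — fails.
(B) has storefront — not met.
(C) >80% out-of-jur. sales — fails.
(i) = F OR F OR F = false.
(A) veteran — not satisfied.
(B) ≤ 3 employees — holds.
(ii) = F OR T = true.
(b): F AND T → false.
(c) state-registered — not met.
So (1) is not satisfied (F OR F OR F).
(2) no delinquency — met.
(3) ≥75% agricultural — met.
Overall = F AND T AND T = false.

No — not exempt.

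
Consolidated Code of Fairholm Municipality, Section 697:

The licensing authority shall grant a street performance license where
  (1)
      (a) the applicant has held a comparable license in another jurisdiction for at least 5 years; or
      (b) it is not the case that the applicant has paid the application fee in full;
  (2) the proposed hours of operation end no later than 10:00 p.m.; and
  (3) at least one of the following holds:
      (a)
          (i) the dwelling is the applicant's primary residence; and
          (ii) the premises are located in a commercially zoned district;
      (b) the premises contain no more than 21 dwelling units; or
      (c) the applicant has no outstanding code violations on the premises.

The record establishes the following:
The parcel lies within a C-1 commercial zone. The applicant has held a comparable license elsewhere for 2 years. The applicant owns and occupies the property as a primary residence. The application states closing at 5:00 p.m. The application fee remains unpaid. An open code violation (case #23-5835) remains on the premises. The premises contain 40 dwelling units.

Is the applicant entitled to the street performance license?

(a) prior license ≥ 5 yr — not satisfied.
(b) not (fee paid) — satisfied.
(1): F OR T → true.
(2) closes by 10 p.m. — met.
(i) primary residence — met.
(ii) commercially zoned — holds.
(a): T AND T → true.
(b) ≤ 21 units — not satisfied.
(c) no code violations — fails.
So (3) is satisfied (T OR F OR F).
Overall: T AND T AND T → true.

Yes — granted.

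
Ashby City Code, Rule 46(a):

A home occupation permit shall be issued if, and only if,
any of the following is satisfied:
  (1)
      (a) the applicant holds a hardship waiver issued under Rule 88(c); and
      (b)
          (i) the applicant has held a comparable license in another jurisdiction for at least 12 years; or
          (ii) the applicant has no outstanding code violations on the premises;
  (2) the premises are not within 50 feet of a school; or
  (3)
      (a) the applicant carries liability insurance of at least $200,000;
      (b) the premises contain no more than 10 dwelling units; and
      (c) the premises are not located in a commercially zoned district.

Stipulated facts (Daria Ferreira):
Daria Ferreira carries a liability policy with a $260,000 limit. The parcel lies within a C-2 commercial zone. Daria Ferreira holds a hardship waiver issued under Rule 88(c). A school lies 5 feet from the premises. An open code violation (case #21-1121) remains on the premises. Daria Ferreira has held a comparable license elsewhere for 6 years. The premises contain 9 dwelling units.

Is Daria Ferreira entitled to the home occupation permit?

No — denied.

(a) hardship waiver — holds.
(i) prior license ≥ 12 yr — not met.
(ii) no code violations — fails.
So (b) is not satisfied (F OR F).
(1): T AND F → false.
(2) ≥50 ft from school — not met.
(a) insurance ≥ $200,000 — holds.
(b) ≤ 10 units — met.
(c) not (commercially zoned) — fails.
(3): T AND T AND F → false.
Overall = F OR F OR F = false.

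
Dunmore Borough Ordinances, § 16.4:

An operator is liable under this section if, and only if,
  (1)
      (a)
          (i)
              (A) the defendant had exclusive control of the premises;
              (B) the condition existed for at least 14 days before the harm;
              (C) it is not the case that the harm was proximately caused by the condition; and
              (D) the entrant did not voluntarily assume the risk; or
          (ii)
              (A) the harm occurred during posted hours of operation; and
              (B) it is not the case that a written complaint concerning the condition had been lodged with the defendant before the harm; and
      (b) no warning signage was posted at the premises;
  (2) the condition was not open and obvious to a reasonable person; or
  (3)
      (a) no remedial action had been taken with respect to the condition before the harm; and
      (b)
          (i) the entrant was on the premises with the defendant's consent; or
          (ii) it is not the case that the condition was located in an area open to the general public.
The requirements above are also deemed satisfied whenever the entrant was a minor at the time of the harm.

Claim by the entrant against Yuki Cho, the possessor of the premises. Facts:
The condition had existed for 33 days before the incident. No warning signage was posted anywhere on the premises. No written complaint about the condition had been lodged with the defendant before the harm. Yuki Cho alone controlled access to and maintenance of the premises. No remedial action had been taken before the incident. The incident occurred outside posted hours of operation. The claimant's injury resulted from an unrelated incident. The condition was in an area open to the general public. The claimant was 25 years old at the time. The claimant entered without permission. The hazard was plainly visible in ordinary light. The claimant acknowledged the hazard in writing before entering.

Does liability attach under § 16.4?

No — not liable.

(A) exclusive control — holds.
(B) condition ≥14 days old — holds.
(C) not (proximate cause) — satisfied.
(D) no assumed risk — not satisfied.
(i) = T AND T AND T AND F = false.
(A) during posted hours — not met.
(B) not (complaint lodged) — holds.
So (ii) is not satisfied (F AND T).
So (a) is not satisfied (F OR F).
(b) no signage posted — met.
So (1) is not satisfied (F AND T).
(2) not open/obvious — not satisfied.
(a) no remedial action — holds.
(i) consent to enter — fails.
(ii) not (public area) — fails.
(b) = F OR F = false.
So (3) is not satisfied (T AND F).
Overall: F OR F OR F → false.
Exception (entrant a minor) — not satisfied.
Result: main false OR exception false → false.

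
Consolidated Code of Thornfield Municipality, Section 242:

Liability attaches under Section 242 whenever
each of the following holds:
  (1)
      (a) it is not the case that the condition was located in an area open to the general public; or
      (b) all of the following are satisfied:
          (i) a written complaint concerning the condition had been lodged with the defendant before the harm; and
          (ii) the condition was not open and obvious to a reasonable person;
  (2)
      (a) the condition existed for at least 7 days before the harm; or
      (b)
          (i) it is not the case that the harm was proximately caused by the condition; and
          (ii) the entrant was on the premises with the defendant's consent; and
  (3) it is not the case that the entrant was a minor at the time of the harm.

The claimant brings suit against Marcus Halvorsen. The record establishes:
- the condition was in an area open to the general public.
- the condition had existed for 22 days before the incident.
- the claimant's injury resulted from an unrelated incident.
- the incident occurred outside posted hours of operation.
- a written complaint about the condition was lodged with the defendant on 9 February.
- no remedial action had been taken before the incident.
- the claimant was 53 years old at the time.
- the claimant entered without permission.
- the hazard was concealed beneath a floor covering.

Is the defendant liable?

(a) not (public area) — fails.
(i) complaint lodged — holds.
(ii) not open/obvious — holds.
(b) = T AND T = true.
(1) = F OR T = true.
(a) condition ≥7 days old — holds.
(i) not (proximate cause) — met.
(ii) consent to enter — not met.
(b) = T AND F = false.
(2) = T OR F = true.
(3) not (entrant a minor) — met.
Overall: T AND T AND T → true.

Yes — liable.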